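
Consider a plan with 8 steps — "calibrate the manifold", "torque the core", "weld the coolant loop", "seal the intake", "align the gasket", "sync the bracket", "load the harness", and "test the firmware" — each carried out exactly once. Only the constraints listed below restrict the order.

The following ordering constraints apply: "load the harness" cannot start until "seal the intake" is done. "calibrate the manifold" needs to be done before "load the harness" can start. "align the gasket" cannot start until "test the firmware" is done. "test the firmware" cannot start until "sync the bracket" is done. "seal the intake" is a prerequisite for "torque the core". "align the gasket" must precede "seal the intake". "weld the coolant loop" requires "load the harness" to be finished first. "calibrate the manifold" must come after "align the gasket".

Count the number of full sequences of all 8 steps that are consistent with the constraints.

"sync the bracket" is the only step with nothing required before it, so every ordering starts there.
Systematically extending each partial ordering one step at a time and counting, there are 7 complete orderings.

7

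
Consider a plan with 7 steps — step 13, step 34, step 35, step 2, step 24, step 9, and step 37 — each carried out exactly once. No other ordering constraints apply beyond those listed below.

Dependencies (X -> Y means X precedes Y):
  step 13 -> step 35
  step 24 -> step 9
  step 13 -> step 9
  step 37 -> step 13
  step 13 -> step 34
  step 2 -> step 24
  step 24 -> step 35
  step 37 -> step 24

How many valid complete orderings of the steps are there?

The steps with no prerequisites are step 2, step 37; any of them can be placed first.
Enumerating by repeatedly choosing an available step (one whose prerequisites are all placed) gives 38 distinct complete orderings.

38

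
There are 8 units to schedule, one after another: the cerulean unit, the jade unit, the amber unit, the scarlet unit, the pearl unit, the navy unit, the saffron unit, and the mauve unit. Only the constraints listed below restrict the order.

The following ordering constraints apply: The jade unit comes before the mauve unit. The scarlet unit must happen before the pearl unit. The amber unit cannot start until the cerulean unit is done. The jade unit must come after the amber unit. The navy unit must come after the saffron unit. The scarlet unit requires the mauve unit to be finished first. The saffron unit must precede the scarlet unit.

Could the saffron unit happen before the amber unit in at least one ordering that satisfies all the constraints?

Nothing in the constraints forces the amber unit before the saffron unit — there is no chain from the amber unit to the saffron unit.
That means at least one valid schedule has the saffron unit before the amber unit.

Yes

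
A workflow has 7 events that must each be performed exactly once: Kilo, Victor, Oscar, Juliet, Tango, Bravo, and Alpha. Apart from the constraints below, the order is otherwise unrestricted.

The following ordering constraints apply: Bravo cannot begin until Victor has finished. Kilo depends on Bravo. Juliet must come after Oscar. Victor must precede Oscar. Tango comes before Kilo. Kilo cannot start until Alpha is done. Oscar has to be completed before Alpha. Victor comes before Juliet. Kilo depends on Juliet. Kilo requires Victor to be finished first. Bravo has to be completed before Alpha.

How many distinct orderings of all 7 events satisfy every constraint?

The events with no prerequisites are Victor, Tango; any of them can be placed first.
Enumerating by repeatedly choosing an available event (one whose prerequisites are all placed) gives 30 distinct complete orderings.

30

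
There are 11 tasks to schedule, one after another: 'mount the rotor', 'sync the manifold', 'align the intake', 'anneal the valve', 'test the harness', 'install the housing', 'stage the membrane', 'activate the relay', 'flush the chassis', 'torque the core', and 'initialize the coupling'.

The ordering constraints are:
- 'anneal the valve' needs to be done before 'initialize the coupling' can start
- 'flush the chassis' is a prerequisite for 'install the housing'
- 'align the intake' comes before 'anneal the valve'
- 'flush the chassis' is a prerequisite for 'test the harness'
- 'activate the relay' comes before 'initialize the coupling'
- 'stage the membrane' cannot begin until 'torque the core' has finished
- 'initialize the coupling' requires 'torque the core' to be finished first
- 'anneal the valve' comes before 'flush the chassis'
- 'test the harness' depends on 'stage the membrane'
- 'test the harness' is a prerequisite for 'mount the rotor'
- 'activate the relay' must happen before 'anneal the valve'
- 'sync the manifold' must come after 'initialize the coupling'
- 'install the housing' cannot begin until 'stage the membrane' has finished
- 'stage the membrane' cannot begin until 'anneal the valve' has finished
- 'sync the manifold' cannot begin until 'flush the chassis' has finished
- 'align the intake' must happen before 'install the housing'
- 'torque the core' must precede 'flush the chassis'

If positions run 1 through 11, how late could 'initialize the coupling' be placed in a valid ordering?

Following the constraints forward from 'initialize the coupling', its only required successor is 'sync the manifold'.
So at least 1 task follows 'initialize the coupling', putting 'initialize the coupling' no later than position 10. That position is achievable by scheduling everything else first.

10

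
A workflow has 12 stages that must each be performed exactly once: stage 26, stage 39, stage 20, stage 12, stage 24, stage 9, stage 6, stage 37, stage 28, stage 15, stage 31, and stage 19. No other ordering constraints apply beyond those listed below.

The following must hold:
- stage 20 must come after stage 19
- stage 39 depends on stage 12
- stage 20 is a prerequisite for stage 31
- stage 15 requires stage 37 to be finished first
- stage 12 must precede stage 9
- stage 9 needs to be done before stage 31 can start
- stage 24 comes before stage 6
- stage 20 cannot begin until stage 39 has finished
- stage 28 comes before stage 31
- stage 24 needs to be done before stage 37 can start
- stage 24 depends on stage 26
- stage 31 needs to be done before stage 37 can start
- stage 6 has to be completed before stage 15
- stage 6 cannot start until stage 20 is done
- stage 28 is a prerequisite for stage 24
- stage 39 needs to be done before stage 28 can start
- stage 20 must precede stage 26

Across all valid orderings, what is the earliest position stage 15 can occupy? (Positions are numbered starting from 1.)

12

The stages that are forced before stage 15, directly or transitively, are stage 26, stage 39, stage 20, stage 12, stage 24, stage 9, stage 6, stage 37, stage 28, stage 31, stage 19. That's 11 stages.
With 11 mandatory predecessors, the earliest stage 15 can sit is position 11+1 = 12, and placing just those 11 first achieves it.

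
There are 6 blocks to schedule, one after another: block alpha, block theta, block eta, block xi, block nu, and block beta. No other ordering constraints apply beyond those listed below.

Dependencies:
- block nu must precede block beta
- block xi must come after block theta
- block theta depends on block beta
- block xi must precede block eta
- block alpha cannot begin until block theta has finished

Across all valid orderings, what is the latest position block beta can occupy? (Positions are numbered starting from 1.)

2

Every block that must follow block beta has to come after it. Tracing all chains starting from block beta, those blocks are: block alpha, block theta, block eta, block xi — 4 in total.
With 4 mandatory successors out of 6 blocks total, the latest slot for block beta is 6−4 = 2, and it's reachable by doing all non-successors before block beta.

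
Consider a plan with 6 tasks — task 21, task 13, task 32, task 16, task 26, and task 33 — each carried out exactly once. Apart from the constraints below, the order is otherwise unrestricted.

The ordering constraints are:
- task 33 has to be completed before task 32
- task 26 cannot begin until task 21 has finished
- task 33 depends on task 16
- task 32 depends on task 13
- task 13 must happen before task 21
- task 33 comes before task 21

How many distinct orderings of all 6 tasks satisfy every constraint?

The tasks with no prerequisites are task 13, task 16; any of them can be placed first.
Systematically extending each partial ordering one task at a time and counting, there are 9 complete orderings.

9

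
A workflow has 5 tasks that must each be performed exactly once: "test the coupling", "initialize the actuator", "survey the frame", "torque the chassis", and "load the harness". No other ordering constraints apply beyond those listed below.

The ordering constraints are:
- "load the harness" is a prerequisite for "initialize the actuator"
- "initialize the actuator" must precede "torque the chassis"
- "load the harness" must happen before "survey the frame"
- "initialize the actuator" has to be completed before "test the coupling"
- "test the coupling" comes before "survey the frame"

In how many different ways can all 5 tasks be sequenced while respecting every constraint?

"load the harness" is the only task with nothing required before it, so every ordering starts there.
Counting all ways to extend the partial order to a total order gives 3.

3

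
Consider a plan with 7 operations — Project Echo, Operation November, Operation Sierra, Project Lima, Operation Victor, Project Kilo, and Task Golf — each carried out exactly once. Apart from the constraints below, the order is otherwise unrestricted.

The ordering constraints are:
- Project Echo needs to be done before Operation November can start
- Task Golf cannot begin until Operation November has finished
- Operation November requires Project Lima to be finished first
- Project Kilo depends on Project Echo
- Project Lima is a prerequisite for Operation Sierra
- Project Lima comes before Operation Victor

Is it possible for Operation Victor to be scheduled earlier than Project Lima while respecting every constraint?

No

The constraints give a chain Project Lima → Operation Victor, which forces Project Lima before Operation Victor.
So no valid ordering can have Operation Victor before Project Lima.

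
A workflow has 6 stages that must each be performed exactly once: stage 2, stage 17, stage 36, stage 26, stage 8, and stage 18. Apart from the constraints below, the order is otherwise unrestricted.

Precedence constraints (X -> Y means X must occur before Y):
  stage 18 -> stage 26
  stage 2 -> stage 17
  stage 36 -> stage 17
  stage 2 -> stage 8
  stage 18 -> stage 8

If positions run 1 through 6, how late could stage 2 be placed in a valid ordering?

The stages that are forced after stage 2, directly or by a chain of constraints, are stage 17, stage 8. That's 2 stages.
So at least 2 stages follow stage 2, putting stage 2 no later than position 4. That position is achievable by scheduling everything else first.

4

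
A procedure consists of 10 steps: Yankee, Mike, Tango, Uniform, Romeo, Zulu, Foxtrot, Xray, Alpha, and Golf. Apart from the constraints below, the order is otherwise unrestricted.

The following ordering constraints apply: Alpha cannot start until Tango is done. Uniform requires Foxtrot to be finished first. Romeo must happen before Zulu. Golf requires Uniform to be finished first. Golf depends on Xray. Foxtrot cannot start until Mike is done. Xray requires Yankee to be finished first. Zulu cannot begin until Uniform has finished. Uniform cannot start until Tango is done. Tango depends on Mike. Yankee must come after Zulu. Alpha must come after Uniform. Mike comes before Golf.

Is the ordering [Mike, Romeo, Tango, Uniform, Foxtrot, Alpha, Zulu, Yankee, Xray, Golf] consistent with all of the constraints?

No

The sequence places Uniform ahead of Foxtrot.
That contradicts the constraint that Foxtrot must precede Uniform.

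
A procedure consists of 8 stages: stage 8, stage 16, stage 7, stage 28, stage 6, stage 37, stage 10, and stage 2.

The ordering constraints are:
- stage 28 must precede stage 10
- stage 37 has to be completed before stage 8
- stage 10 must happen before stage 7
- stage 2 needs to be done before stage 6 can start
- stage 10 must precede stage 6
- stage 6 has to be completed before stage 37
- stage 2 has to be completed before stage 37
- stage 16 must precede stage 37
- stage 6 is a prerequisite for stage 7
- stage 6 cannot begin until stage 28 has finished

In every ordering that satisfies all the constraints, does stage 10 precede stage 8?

Yes

Tracing the constraints gives a chain: stage 10 → stage 6 → stage 37 → stage 8.
Hence stage 10 necessarily comes before stage 8.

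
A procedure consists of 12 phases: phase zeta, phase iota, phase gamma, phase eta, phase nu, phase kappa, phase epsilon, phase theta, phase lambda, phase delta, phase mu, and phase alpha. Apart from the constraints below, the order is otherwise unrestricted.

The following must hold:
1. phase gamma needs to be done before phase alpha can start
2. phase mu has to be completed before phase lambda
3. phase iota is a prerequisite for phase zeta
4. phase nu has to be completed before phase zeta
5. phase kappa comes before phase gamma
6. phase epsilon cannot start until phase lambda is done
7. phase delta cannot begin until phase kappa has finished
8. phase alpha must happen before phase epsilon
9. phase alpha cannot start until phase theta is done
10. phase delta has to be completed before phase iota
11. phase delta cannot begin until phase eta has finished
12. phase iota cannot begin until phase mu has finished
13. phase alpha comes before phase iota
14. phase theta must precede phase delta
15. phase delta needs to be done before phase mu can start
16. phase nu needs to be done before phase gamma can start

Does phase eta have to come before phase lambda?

Following the dependencies: phase eta → phase delta → phase mu → phase lambda.
Hence phase eta necessarily comes before phase lambda.

Yes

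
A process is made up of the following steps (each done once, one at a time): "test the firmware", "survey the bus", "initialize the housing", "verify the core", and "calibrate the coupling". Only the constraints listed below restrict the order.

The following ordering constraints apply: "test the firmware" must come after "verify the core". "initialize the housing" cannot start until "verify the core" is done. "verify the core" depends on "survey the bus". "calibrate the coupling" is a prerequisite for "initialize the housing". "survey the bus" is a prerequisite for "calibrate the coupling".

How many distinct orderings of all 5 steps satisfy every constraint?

5

Only "survey the bus" has no prerequisites, so it must go first.
Counting all ways to extend the partial order to a total order gives 5.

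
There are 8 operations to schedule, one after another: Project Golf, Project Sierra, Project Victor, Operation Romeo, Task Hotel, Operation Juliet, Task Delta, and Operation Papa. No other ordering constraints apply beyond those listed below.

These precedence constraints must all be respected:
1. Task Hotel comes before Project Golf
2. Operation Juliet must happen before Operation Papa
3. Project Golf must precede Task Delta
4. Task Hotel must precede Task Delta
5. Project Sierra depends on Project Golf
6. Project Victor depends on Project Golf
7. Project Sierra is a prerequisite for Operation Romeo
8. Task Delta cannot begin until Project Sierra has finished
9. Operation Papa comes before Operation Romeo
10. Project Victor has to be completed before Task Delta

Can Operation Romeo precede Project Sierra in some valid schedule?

Following Project Sierra → Operation Romeo, Project Sierra must precede Operation Romeo in every valid ordering.
So no valid ordering can have Operation Romeo before Project Sierra.

No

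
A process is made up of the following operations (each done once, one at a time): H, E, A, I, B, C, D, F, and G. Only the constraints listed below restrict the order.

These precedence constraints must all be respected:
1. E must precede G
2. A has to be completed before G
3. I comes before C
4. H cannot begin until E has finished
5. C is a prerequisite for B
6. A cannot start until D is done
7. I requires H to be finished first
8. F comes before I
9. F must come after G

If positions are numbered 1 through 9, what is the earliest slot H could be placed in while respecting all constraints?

2

Working backwards through the constraints from H, its only required predecessor is E.
With 1 mandatory predecessor, the earliest H can sit is position 1+1 = 2, and placing just that one first achieves it.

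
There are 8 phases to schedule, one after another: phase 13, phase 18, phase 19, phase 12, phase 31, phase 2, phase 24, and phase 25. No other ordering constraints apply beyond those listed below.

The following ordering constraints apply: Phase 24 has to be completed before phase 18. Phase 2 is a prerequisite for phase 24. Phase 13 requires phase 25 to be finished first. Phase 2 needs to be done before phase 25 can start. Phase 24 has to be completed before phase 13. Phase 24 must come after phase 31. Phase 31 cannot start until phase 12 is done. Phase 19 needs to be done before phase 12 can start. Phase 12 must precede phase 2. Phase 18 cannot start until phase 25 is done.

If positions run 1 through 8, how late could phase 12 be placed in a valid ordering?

The phases that are forced after phase 12, directly or by a chain of constraints, are phase 13, phase 18, phase 31, phase 2, phase 24, phase 25. That's 6 phases.
So at least 6 phases follow phase 12, putting phase 12 no later than position 2. That position is achievable by scheduling everything else first.

2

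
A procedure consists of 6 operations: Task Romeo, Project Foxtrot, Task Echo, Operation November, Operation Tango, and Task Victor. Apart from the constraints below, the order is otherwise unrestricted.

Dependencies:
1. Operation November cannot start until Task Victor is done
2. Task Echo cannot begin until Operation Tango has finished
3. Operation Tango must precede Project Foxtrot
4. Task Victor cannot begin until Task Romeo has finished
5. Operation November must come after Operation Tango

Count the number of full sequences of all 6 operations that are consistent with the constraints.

2 operations have no prerequisites (Task Romeo, Operation Tango), so any of them could come first.
Systematically extending each partial ordering one operation at a time and counting, there are 38 complete orderings.

38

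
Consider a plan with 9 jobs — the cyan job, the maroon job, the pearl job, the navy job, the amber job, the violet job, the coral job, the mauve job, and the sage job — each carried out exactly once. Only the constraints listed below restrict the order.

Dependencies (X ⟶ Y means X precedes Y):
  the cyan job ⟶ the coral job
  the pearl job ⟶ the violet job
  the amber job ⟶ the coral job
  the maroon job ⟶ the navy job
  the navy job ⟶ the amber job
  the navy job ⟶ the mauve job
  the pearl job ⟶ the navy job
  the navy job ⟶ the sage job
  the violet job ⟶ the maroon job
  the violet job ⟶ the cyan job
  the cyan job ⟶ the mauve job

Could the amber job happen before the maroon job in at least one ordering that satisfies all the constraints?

Following the maroon job → the navy job → the amber job, the maroon job must precede the amber job in every valid ordering.
So no valid ordering can have the amber job before the maroon job.

No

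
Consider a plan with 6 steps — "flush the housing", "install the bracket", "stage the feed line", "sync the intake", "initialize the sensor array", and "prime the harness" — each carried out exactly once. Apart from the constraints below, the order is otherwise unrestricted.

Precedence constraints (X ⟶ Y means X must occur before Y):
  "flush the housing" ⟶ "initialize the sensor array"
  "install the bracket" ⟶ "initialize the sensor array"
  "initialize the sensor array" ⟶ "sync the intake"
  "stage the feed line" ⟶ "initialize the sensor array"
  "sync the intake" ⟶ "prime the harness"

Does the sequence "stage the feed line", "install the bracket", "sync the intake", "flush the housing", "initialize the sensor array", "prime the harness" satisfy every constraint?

No

Here "initialize the sensor array" comes after "sync the intake".
But one of the constraints requires "initialize the sensor array" before "sync the intake", so this ordering violates it.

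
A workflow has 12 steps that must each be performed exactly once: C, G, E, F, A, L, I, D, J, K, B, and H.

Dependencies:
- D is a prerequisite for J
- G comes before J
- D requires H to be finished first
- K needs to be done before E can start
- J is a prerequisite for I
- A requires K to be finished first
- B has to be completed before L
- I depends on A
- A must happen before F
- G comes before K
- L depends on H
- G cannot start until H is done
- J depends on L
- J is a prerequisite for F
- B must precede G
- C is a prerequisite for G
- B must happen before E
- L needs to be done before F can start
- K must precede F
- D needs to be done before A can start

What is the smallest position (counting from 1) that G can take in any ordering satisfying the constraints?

The steps that are forced before G, directly or transitively, are C, B, H. That's 3 steps.
With 3 mandatory predecessors, the earliest G can sit is position 3+1 = 4, and placing just those 3 first achieves it.

4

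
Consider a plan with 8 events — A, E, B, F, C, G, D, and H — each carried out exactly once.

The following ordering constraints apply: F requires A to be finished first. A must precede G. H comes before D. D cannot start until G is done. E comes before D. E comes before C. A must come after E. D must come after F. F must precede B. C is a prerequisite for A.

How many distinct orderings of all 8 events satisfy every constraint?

2 events have no prerequisites (E, H), so any of them could come first.
Systematically extending each partial ordering one event at a time and counting, there are 33 complete orderings.

33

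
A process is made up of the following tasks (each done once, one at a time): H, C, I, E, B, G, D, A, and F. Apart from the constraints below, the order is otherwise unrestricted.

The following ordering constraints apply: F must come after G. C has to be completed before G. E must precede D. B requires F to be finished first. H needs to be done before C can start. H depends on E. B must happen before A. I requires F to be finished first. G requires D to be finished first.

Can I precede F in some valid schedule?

There is a dependency chain F → I, so I always comes after F.
Hence I can never be scheduled before F.

No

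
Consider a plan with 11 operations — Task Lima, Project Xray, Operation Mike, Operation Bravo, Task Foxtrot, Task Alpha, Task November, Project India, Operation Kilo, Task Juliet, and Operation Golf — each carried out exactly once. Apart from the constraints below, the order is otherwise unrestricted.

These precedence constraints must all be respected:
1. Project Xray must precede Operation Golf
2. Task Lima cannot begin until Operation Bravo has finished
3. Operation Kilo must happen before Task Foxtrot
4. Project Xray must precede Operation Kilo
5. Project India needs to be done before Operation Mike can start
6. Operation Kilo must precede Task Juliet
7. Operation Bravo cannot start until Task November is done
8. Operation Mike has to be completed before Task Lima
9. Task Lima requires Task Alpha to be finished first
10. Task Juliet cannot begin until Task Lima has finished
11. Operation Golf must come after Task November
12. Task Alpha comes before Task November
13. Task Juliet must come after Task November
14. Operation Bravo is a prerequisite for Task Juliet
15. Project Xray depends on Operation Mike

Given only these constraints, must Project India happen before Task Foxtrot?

Tracing the constraints gives a chain: Project India → Operation Mike → Project Xray → Operation Kilo → Task Foxtrot.
That forces Project India before Task Foxtrot in every valid schedule.

Yes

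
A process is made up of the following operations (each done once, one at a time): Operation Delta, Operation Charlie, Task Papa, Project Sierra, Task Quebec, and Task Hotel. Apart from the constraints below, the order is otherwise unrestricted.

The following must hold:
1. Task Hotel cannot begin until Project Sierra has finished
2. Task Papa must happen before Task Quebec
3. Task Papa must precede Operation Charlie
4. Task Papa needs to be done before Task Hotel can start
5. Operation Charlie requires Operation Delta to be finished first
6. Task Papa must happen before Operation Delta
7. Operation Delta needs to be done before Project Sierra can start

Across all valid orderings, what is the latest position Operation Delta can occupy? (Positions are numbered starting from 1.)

Every operation that must follow Operation Delta has to come after it. Tracing all chains starting from Operation Delta, those operations are: Operation Charlie, Project Sierra, Task Hotel — 3 in total.
So at least 3 operations follow Operation Delta, putting Operation Delta no later than position 3. That position is achievable by scheduling everything else first.

3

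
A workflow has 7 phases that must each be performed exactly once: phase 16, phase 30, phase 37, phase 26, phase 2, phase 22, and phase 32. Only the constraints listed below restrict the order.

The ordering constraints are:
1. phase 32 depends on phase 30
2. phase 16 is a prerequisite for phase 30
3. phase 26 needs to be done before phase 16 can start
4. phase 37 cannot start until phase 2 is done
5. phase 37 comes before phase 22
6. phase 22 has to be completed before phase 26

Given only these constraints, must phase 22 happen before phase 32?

Yes

There is a constraint chain phase 22 → phase 26 → phase 16 → phase 30 → phase 32.
That forces phase 22 before phase 32 in every valid schedule.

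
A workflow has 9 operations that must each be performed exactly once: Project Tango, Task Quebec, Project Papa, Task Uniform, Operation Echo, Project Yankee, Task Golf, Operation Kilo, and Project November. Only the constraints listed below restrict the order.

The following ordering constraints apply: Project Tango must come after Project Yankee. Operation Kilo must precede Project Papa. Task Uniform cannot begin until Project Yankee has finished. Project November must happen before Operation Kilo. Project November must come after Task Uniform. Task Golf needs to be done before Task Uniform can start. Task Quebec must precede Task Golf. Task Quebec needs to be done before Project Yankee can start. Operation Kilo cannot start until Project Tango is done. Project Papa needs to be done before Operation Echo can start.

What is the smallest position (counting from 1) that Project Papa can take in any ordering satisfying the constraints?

The operations that are forced before Project Papa, directly or transitively, are Project Tango, Task Quebec, Task Uniform, Project Yankee, Task Golf, Operation Kilo, Project November. That's 7 operations.
So at minimum 7 operations come before Project Papa, putting Project Papa no earlier than position 8. That position is achievable by scheduling exactly those predecessors first.

8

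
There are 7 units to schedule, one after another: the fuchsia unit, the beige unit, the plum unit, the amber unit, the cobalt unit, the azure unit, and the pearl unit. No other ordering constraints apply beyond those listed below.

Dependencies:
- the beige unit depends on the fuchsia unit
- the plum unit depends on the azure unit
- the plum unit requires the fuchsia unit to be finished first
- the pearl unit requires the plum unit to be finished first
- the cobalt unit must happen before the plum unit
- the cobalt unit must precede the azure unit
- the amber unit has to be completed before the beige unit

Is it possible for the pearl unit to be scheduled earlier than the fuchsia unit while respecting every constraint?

No

The constraints give a chain the fuchsia unit → the plum unit → the pearl unit, which forces the fuchsia unit before the pearl unit.
Hence the pearl unit can never be scheduled before the fuchsia unit.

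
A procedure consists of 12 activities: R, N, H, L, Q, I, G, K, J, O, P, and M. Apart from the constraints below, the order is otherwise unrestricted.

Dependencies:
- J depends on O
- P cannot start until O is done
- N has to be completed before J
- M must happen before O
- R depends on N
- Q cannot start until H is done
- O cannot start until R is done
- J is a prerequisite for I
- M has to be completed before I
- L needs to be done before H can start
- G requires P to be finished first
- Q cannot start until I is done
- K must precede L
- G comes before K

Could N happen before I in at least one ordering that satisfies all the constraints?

Every valid ordering already has N before I (the constraints require it), so in particular at least one does.

Yes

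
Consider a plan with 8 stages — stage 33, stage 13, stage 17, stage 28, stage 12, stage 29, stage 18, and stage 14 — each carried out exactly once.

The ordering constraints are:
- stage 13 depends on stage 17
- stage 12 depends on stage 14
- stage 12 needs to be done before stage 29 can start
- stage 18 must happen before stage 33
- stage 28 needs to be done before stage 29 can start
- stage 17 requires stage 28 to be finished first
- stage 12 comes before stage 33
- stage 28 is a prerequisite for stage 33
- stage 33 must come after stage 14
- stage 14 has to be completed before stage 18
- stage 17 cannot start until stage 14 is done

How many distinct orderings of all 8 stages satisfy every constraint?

2 stages have no prerequisites (stage 28, stage 14), so any of them could come first.
Counting all ways to extend the partial order to a total order gives 224.

224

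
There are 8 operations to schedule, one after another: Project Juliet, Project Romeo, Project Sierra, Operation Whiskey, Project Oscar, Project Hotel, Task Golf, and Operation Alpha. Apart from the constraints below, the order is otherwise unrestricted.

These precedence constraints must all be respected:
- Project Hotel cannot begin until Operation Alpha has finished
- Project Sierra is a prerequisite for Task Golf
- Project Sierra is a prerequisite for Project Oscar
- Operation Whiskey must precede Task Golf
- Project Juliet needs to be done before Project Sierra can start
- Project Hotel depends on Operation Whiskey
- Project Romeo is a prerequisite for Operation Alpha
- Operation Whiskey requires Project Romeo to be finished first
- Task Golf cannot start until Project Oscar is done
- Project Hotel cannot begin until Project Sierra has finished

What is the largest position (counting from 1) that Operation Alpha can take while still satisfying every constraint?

The only operation forced after Operation Alpha (directly or by a chain) is Project Hotel.
With 1 mandatory successor out of 8 operations total, the latest slot for Operation Alpha is 8−1 = 7, and it's reachable by doing all non-successors before Operation Alpha.

7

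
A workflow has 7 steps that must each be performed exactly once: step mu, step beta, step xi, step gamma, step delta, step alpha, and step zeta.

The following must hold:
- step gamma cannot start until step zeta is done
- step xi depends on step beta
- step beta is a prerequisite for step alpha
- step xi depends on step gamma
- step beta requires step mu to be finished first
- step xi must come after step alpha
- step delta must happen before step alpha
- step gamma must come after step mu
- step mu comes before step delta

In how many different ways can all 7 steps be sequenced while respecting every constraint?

The steps with no prerequisites are step mu, step zeta; any of them can be placed first.
Enumerating by repeatedly choosing an available step (one whose prerequisites are all placed) gives 28 distinct complete orderings.

28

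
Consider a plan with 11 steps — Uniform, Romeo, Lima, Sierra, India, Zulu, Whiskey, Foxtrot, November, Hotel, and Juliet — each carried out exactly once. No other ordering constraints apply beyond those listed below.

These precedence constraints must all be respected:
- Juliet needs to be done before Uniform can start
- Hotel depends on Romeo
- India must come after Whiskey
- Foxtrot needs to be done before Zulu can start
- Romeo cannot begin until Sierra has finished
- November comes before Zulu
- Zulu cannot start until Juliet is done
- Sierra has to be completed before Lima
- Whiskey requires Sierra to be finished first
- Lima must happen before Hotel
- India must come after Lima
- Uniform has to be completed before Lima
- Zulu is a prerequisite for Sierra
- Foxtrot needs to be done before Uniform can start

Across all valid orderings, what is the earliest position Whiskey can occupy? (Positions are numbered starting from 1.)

The steps that are forced before Whiskey, directly or transitively, are Sierra, Zulu, Foxtrot, November, Juliet. That's 5 steps.
With 5 mandatory predecessors, the earliest Whiskey can sit is position 5+1 = 6, and placing just those 5 first achieves it.

6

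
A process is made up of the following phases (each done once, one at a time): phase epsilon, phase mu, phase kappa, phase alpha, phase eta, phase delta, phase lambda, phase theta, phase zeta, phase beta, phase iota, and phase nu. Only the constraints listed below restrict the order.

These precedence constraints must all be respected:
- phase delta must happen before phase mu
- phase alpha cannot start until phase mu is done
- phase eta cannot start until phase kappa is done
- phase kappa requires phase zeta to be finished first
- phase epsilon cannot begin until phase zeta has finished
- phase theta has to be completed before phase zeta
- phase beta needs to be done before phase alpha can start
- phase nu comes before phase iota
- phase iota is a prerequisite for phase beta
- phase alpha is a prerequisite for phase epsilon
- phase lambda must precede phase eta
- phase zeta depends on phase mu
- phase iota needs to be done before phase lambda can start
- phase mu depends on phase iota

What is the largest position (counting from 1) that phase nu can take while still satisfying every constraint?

3

The phases that are forced after phase nu, directly or by a chain of constraints, are phase epsilon, phase mu, phase kappa, phase alpha, phase eta, phase lambda, phase zeta, phase beta, phase iota. That's 9 phases.
So at least 9 phases follow phase nu, putting phase nu no later than position 3. That position is achievable by scheduling everything else first.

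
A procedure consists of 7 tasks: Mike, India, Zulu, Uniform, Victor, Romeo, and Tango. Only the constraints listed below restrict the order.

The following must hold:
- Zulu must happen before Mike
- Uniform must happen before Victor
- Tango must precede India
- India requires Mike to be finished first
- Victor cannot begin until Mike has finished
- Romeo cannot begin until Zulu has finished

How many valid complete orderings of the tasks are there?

3 tasks have no prerequisites (Zulu, Uniform, Tango), so any of them could come first.
Systematically extending each partial ordering one task at a time and counting, there are 162 complete orderings.

162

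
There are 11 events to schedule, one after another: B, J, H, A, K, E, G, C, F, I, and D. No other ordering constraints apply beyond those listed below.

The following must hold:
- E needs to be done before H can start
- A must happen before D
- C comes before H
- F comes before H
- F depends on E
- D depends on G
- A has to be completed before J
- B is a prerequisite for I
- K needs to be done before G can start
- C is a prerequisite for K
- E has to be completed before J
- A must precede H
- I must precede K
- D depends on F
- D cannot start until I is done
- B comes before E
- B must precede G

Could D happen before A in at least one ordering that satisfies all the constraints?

Following A → D, A must precede D in every valid ordering.
So no valid ordering can have D before A.

No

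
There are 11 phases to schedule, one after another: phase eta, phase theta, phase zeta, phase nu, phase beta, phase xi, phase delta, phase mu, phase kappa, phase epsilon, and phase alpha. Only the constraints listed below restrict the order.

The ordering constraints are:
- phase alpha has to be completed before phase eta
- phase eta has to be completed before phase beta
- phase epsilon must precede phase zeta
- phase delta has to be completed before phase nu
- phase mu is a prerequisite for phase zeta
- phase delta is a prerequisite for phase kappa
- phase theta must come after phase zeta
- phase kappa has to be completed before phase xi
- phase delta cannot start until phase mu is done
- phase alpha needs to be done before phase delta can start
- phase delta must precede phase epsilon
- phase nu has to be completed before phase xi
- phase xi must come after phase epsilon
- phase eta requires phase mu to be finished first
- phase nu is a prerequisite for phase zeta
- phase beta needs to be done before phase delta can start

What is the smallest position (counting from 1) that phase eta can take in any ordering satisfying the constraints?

3

Every phase that must precede phase eta has to come before it. Tracing all chains that end at phase eta, those phases are: phase mu, phase alpha — 2 in total.
So at minimum 2 phases come before phase eta, putting phase eta no earlier than position 3. That position is achievable by scheduling exactly those predecessors first.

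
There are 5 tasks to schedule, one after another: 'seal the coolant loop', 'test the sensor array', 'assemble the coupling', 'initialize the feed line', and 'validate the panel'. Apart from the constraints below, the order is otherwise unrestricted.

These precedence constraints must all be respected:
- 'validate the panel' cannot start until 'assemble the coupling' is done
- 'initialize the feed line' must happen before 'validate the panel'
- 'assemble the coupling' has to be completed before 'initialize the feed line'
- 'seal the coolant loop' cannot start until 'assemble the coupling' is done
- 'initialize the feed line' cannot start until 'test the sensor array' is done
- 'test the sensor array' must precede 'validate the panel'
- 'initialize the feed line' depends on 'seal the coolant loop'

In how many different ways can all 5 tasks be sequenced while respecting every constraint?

2 tasks have no prerequisites ('test the sensor array', 'assemble the coupling'), so any of them could come first.
Systematically extending each partial ordering one task at a time and counting, there are 3 complete orderings.

3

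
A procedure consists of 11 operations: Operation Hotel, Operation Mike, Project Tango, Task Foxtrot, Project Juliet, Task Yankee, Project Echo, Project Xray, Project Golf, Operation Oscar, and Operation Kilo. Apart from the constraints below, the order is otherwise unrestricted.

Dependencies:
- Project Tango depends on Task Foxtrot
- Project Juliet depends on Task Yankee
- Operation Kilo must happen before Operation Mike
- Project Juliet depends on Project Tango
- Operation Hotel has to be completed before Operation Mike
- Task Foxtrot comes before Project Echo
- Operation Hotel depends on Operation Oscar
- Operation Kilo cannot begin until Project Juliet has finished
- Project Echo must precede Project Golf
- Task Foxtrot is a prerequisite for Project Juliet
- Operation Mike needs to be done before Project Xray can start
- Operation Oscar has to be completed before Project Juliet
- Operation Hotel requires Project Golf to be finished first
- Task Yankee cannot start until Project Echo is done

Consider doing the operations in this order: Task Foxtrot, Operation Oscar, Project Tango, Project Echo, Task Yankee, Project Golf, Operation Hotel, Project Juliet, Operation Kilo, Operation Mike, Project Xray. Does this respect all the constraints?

Yes

Going through the constraints one by one, each required predecessor appears earlier in the sequence than its dependent — e.g. Task Foxtrot (position 1) is before Project Juliet (position 8), as required.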